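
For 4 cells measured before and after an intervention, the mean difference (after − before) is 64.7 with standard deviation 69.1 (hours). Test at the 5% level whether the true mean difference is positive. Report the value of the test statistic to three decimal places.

H0: μ_d = 0; H1: μ_d > 0 (paired t-test on the differences, right-tailed).
t = d̄/(s_d/√n) = 64.7/(69.1/√4) = 1.873
df = n − 1 = 3
p-value = P(T ≥ 1.873) ≈ 0.0789
Since p ≈ 0.0789 > α = 0.05, fail to reject H0; the evidence is not statistically significant.

1.873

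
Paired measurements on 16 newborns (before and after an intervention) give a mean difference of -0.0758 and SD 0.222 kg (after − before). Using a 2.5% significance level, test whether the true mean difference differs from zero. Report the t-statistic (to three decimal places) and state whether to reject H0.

t = -1.366; fail to reject H0

H0: μ_d = 0; H1: μ_d ≠ 0 (paired t-test on the differences, two-sided).
t = d̄/(s_d/√n) = -0.0758/(0.222/√16) = -1.366
df = n − 1 = 15
Two-sided p-value ≈ 0.1921
Since p ≈ 0.1921 > α = 0.025, fail to reject H0; the data do not provide sufficient evidence against H0.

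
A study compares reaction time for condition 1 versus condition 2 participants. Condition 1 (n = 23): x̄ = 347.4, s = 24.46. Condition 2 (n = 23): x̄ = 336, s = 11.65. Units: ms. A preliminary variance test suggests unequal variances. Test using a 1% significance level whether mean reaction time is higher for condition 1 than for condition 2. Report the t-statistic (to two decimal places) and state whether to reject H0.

t = 2.02; fail to reject H0

Let group 1 = condition 1, group 2 = condition 2. H0: μ_1 = μ_2; H1: μ_1 > μ_2 (Welch's two-sample t-test, right-tailed).
t = (x̄_1 − x̄_2)/√(s_1²/n_1 + s_2²/n_2) = (347.4 − 336)/√(24.46²/23 + 11.65²/23) = 2.02
Welch–Satterthwaite df ≈ 31.49
p-value = P(T ≥ 2.02) ≈ 0.026
Since p ≈ 0.026 > α = 0.01, fail to reject H0; the data do not provide sufficient evidence against H0.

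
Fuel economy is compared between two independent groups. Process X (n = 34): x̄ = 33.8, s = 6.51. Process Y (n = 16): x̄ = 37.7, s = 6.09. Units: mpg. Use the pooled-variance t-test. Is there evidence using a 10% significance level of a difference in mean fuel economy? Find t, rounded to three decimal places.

Let group 1 = process X, group 2 = process Y. H0: μ_1 = μ_2; H1: μ_1 ≠ μ_2 (two-sample pooled-variance t-test, two-sided).
s_p² = [(34−1)·6.51² + (16−1)·6.09²]/(34+16−2) = 40.7264
t = (33.8 − 37.7)/√[40.7264·(1/34 + 1/16)] = -2.016
df = n₁ + n₂ − 2 = 48
Two-sided p-value ≈ 0.0494
Since p ≈ 0.0494 < α = 0.1, reject H0; the data support H1.

-2.016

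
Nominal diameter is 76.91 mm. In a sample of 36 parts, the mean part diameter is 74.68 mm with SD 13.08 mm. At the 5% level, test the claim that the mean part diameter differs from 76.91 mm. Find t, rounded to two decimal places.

H0: μ = 76.91; H1: μ ≠ 76.91 (one-sample t-test, two-sided).
t = (x̄ − μ₀)/(s/√n) = (74.68 − 76.91)/(13.08/√36) = -1.02
df = n − 1 = 35
Two-sided p-value ≈ 0.3134
Since p ≈ 0.3134 > α = 0.05, fail to reject H0; the evidence is not statistically significant.

-1.02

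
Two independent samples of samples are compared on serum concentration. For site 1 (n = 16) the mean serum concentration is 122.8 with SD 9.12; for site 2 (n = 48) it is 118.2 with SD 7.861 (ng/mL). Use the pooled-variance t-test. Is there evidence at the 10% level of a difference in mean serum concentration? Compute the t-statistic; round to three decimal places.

Let group 1 = site 1, group 2 = site 2. H0: μ_1 = μ_2; H1: μ_1 ≠ μ_2 (two-sample pooled-variance t-test, two-sided).
s_p² = [(16−1)·9.12² + (48−1)·7.861²]/(16+48−2) = 66.9677
t = (122.8 − 118.2)/√[66.9677·(1/16 + 1/48)] = 1.947
df = n₁ + n₂ − 2 = 62
Two-sided p-value ≈ 0.0560
Since p ≈ 0.0560 < α = 0.1, reject H0; the evidence is statistically significant.

1.947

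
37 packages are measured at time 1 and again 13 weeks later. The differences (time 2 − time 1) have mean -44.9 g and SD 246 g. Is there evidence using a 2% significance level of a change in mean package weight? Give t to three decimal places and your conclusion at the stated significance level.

H0: μ_d = 0; H1: μ_d ≠ 0 (paired t-test on the differences, two-sided).
t = d̄/(s_d/√n) = -44.9/(246/√37) = -1.110
df = n − 1 = 36
Two-sided p-value ≈ 0.2743
Since p ≈ 0.2743 > α = 0.02, fail to reject H0; the data do not provide sufficient evidence against H0.

t = -1.110; fail to reject H0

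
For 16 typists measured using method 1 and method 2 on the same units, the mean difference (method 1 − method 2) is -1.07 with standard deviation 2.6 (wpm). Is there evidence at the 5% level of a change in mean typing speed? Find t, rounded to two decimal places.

-1.65

H0: μ_d = 0; H1: μ_d ≠ 0 (paired t-test on the differences, two-sided).
t = d̄/(s_d/√n) = -1.07/(2.6/√16) = -1.65
df = n − 1 = 15
Two-sided p-value ≈ 0.121
Since p ≈ 0.121 > α = 0.05, fail to reject H0; the evidence is not statistically significant.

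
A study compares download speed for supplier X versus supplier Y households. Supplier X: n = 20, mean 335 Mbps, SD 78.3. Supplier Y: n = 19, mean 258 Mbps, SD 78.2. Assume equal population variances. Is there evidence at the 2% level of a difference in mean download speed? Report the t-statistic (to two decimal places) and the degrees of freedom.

t = 3.07, df = 37

Let group 1 = supplier X, group 2 = supplier Y. H0: μ_1 = μ_2; H1: μ_1 ≠ μ_2 (two-sample pooled-variance t-test, two-sided).
s_p² = [(20−1)·78.3² + (19−1)·78.2²]/(20+19−2) = 6123.28
t = (335 − 258)/√[6123.28·(1/20 + 1/19)] = 3.07
df = n₁ + n₂ − 2 = 37
Two-sided p-value ≈ 0.004
Since p ≈ 0.004 < α = 0.02, reject H0; the evidence is statistically significant.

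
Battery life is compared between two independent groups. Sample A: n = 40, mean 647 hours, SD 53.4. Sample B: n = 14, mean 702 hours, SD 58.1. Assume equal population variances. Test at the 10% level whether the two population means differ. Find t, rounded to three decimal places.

-3.243

Let group 1 = sample A, group 2 = sample B. H0: μ_1 = μ_2; H1: μ_1 ≠ μ_2 (two-sample pooled-variance t-test, two-sided).
s_p² = [(40−1)·53.4² + (14−1)·58.1²]/(40+14−2) = 2982.57
t = (647 − 702)/√[2982.57·(1/40 + 1/14)] = -3.243
df = n₁ + n₂ − 2 = 52
Two-sided p-value ≈ 0.0021
Since p ≈ 0.0021 < α = 0.1, reject H0; the evidence is statistically significant.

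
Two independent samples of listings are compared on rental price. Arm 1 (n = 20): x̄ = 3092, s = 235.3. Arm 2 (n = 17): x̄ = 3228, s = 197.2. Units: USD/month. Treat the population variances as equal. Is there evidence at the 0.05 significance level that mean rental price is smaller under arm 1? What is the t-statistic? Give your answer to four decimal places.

-1.8850

Let group 1 = arm 1, group 2 = arm 2. H0: μ_1 = μ_2; H1: μ_1 < μ_2 (two-sample pooled-variance t-test, left-tailed).
s_p² = [(20−1)·235.3² + (17−1)·197.2²]/(20+17−2) = 47833.2
t = (3092 − 3228)/√[47833.2·(1/20 + 1/17)] = -1.8850
df = n₁ + n₂ − 2 = 35
p-value = P(T ≤ -1.8850) ≈ 0.034
Since p ≈ 0.034 < α = 0.05, reject H0; the data support H1.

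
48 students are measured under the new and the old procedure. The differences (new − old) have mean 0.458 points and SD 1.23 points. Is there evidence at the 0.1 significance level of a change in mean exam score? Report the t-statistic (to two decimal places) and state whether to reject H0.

H0: μ_d = 0; H1: μ_d ≠ 0 (paired t-test on the differences, two-sided).
t = d̄/(s_d/√n) = 0.458/(1.23/√48) = 2.58
df = n − 1 = 47
Two-sided p-value ≈ 0.0131
Since p ≈ 0.0131 < α = 0.1, reject H0; the data support H1.

t = 2.58; reject H0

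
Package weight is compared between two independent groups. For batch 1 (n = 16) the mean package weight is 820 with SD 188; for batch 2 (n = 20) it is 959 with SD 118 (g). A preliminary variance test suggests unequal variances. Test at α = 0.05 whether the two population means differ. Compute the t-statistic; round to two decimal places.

Let group 1 = batch 1, group 2 = batch 2. H0: μ_1 = μ_2; H1: μ_1 ≠ μ_2 (Welch's two-sample t-test, two-sided).
t = (x̄_1 − x̄_2)/√(s_1²/n_1 + s_2²/n_2) = (820 − 959)/√(188²/16 + 118²/20) = -2.58
Welch–Satterthwaite df ≈ 24.06
Two-sided p-value ≈ 0.0165
Since p ≈ 0.0165 < α = 0.05, reject H0; the evidence is statistically significant.

-2.58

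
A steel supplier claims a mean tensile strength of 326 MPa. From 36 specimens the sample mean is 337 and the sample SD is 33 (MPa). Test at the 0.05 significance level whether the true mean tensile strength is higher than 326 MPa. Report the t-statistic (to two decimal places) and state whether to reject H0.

H0: μ = 326; H1: μ > 326 (one-sample t-test, right-tailed).
t = (x̄ − μ₀)/(s/√n) = (337 − 326)/(33/√36) = 2.00
df = n − 1 = 35
p-value = P(T ≥ 2.00) ≈ 0.0267
Since p ≈ 0.0267 < α = 0.05, reject H0; the data support H1.

t = 2.00; reject H0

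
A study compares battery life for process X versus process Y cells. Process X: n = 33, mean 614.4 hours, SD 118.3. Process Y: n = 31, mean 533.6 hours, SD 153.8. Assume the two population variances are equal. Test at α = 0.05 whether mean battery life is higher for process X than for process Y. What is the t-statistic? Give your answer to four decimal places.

2.3643

Let group 1 = process X, group 2 = process Y. H0: μ_1 = μ_2; H1: μ_1 > μ_2 (two-sample pooled-variance t-test, right-tailed).
s_p² = [(33−1)·118.3² + (31−1)·153.8²]/(33+31−2) = 18668.9
t = (614.4 − 533.6)/√[18668.9·(1/33 + 1/31)] = 2.3643
df = n₁ + n₂ − 2 = 62
p-value = P(T ≥ 2.3643) ≈ 0.011
Since p ≈ 0.011 < α = 0.05, reject H0; the evidence is statistically significant.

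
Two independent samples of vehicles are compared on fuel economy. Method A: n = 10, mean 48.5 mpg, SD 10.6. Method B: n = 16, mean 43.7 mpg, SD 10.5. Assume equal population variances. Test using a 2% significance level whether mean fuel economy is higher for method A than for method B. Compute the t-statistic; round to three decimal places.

Let group 1 = method A, group 2 = method B. H0: μ_1 = μ_2; H1: μ_1 > μ_2 (two-sample pooled-variance t-test, right-tailed).
s_p² = [(10−1)·10.6² + (16−1)·10.5²]/(10+16−2) = 111.041
t = (48.5 − 43.7)/√[111.041·(1/10 + 1/16)] = 1.130
df = n₁ + n₂ − 2 = 24
p-value = P(T ≥ 1.130) ≈ 0.1348
Since p ≈ 0.1348 > α = 0.02, fail to reject H0; the data do not provide sufficient evidence against H0.

1.130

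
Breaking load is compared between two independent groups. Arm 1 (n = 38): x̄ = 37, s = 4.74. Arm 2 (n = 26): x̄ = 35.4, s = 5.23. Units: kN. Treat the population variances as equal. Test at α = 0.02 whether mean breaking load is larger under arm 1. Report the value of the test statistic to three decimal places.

1.272

Let group 1 = arm 1, group 2 = arm 2. H0: μ_1 = μ_2; H1: μ_1 > μ_2 (two-sample pooled-variance t-test, right-tailed).
s_p² = [(38−1)·4.74² + (26−1)·5.23²]/(38+26−2) = 24.4375
t = (37 − 35.4)/√[24.4375·(1/38 + 1/26)] = 1.272
df = n₁ + n₂ − 2 = 62
p-value = P(T ≥ 1.272) ≈ 0.1041
Since p ≈ 0.1041 > α = 0.02, fail to reject H0; the data do not provide sufficient evidence against H0.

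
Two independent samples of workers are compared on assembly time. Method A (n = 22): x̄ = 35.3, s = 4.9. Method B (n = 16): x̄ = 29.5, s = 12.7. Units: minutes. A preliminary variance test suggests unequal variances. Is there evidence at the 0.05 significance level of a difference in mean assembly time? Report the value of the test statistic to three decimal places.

1.735

Let group 1 = method A, group 2 = method B. H0: μ_1 = μ_2; H1: μ_1 ≠ μ_2 (Welch's two-sample t-test, two-sided).
t = (x̄_1 − x̄_2)/√(s_1²/n_1 + s_2²/n_2) = (35.3 − 29.5)/√(4.9²/22 + 12.7²/16) = 1.735
Welch–Satterthwaite df ≈ 18.27
Two-sided p-value ≈ 0.0995
Since p ≈ 0.0995 > α = 0.05, fail to reject H0; the data do not provide sufficient evidence against H0.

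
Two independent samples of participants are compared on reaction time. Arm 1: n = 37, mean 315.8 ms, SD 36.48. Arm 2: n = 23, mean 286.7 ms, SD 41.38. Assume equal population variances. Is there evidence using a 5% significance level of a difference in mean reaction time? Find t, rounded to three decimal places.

Let group 1 = arm 1, group 2 = arm 2. H0: μ_1 = μ_2; H1: μ_1 ≠ μ_2 (two-sample pooled-variance t-test, two-sided).
s_p² = [(37−1)·36.48² + (23−1)·41.38²]/(37+23−2) = 1475.5
t = (315.8 − 286.7)/√[1475.5·(1/37 + 1/23)] = 2.853
df = n₁ + n₂ − 2 = 58
Two-sided p-value ≈ 0.006
Since p ≈ 0.006 < α = 0.05, reject H0; the evidence is statistically significant.

2.853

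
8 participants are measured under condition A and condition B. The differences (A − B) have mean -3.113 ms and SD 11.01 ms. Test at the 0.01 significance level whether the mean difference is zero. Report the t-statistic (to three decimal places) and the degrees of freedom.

t = -0.800, df = 7

H0: μ_d = 0; H1: μ_d ≠ 0 (paired t-test on the differences, two-sided).
t = d̄/(s_d/√n) = -3.113/(11.01/√8) = -0.800
df = n − 1 = 7
Two-sided p-value ≈ 0.450
Since p ≈ 0.450 > α = 0.01, fail to reject H0; the evidence is not statistically significant.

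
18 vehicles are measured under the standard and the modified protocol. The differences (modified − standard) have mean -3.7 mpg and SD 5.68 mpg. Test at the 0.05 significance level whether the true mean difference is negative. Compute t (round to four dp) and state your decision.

t = -2.7637; reject H0

H0: μ_d = 0; H1: μ_d < 0 (paired t-test on the differences, left-tailed).
t = d̄/(s_d/√n) = -3.7/(5.68/√18) = -2.7637
df = n − 1 = 17
p-value = P(T ≤ -2.7637) ≈ 0.007
Since p ≈ 0.007 < α = 0.05, reject H0; the evidence is statistically significant.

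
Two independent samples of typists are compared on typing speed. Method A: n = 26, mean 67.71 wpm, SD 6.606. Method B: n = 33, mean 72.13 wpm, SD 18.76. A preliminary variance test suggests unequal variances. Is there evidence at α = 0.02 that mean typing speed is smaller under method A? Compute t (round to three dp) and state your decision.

t = -1.258; fail to reject H0

Let group 1 = method A, group 2 = method B. H0: μ_1 = μ_2; H1: μ_1 < μ_2 (Welch's two-sample t-test, left-tailed).
t = (x̄_1 − x̄_2)/√(s_1²/n_1 + s_2²/n_2) = (67.71 − 72.13)/√(6.606²/26 + 18.76²/33) = -1.258
Welch–Satterthwaite df ≈ 41.55
p-value = P(T ≤ -1.258) ≈ 0.1077
Since p ≈ 0.1077 > α = 0.02, fail to reject H0; the data do not provide sufficient evidence against H0.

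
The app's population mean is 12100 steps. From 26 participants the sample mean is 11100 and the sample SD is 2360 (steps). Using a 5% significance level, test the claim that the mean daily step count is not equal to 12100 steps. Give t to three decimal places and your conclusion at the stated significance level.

t = -2.161; reject H0

H0: μ = 12100; H1: μ ≠ 12100 (one-sample t-test, two-sided).
t = (x̄ − μ₀)/(s/√n) = (11100 − 12100)/(2360/√26) = -2.161
df = n − 1 = 25
Two-sided p-value ≈ 0.041
Since p ≈ 0.041 < α = 0.05, reject H0; the evidence is statistically significant.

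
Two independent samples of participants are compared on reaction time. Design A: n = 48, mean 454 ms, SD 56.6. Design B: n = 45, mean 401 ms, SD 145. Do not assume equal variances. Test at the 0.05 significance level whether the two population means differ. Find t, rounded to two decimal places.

2.29

Let group 1 = design A, group 2 = design B. H0: μ_1 = μ_2; H1: μ_1 ≠ μ_2 (Welch's two-sample t-test, two-sided).
t = (x̄_1 − x̄_2)/√(s_1²/n_1 + s_2²/n_2) = (454 − 401)/√(56.6²/48 + 145²/45) = 2.29
Welch–Satterthwaite df ≈ 56.39
Two-sided p-value ≈ 0.026
Since p ≈ 0.026 < α = 0.05, reject H0; the data support H1.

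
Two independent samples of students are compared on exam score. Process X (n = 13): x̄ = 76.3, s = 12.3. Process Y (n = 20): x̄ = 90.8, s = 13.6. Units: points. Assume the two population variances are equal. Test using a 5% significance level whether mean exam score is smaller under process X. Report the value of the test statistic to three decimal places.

-3.104

Let group 1 = process X, group 2 = process Y. H0: μ_1 = μ_2; H1: μ_1 < μ_2 (two-sample pooled-variance t-test, left-tailed).
s_p² = [(13−1)·12.3² + (20−1)·13.6²]/(13+20−2) = 171.926
t = (76.3 − 90.8)/√[171.926·(1/13 + 1/20)] = -3.104
df = n₁ + n₂ − 2 = 31
p-value = P(T ≤ -3.104) ≈ 0.0020
Since p ≈ 0.0020 < α = 0.05, reject H0; the data support H1.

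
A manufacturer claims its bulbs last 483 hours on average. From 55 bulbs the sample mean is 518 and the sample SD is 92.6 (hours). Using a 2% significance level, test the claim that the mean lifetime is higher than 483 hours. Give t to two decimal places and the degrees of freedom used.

H0: μ = 483; H1: μ > 483 (one-sample t-test, right-tailed).
t = (x̄ − μ₀)/(s/√n) = (518 − 483)/(92.6/√55) = 2.80
df = n − 1 = 54
p-value = P(T ≥ 2.80) ≈ 0.004
Since p ≈ 0.004 < α = 0.02, reject H0; the evidence is statistically significant.

t = 2.80, df = 54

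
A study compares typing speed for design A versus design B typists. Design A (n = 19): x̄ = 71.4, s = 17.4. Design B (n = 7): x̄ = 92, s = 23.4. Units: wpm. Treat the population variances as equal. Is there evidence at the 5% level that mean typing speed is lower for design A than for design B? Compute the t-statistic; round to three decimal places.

-2.442

Let group 1 = design A, group 2 = design B. H0: μ_1 = μ_2; H1: μ_1 < μ_2 (two-sample pooled-variance t-test, left-tailed).
s_p² = [(19−1)·17.4² + (7−1)·23.4²]/(19+7−2) = 363.96
t = (71.4 − 92)/√[363.96·(1/19 + 1/7)] = -2.442
df = n₁ + n₂ − 2 = 24
p-value = P(T ≤ -2.442) ≈ 0.0112
Since p ≈ 0.0112 < α = 0.05, reject H0; the evidence is statistically significant.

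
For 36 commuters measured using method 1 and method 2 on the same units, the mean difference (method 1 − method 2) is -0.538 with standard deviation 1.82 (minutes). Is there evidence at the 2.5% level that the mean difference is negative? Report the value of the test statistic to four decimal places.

H0: μ_d = 0; H1: μ_d < 0 (paired t-test on the differences, left-tailed).
t = d̄/(s_d/√n) = -0.538/(1.82/√36) = -1.7736
df = n − 1 = 35
p-value = P(T ≤ -1.7736) ≈ 0.0424
Since p ≈ 0.0424 > α = 0.025, fail to reject H0; the evidence is not statistically significant.

-1.7736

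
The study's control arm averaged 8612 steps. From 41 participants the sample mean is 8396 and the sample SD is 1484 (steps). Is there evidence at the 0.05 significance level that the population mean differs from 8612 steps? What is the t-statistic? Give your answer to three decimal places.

H0: μ = 8612; H1: μ ≠ 8612 (one-sample t-test, two-sided).
t = (x̄ − μ₀)/(s/√n) = (8396 − 8612)/(1484/√41) = -0.932
df = n − 1 = 40
Two-sided p-value ≈ 0.357
Since p ≈ 0.357 > α = 0.05, fail to reject H0; the data do not provide sufficient evidence against H0.

-0.932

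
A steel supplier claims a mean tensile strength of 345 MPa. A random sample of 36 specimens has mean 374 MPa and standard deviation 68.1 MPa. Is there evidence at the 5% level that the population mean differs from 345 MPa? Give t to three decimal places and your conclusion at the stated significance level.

H0: μ = 345; H1: μ ≠ 345 (one-sample t-test, two-sided).
t = (x̄ − μ₀)/(s/√n) = (374 − 345)/(68.1/√36) = 2.555
df = n − 1 = 35
Two-sided p-value ≈ 0.0151
Since p ≈ 0.0151 < α = 0.05, reject H0; the evidence is statistically significant.

t = 2.555; reject H0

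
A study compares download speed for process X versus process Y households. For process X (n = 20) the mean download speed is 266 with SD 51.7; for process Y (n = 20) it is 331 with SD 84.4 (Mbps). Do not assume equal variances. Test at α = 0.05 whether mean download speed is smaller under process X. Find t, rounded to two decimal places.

-2.94

Let group 1 = process X, group 2 = process Y. H0: μ_1 = μ_2; H1: μ_1 < μ_2 (Welch's two-sample t-test, left-tailed).
t = (x̄_1 − x̄_2)/√(s_1²/n_1 + s_2²/n_2) = (266 − 331)/√(51.7²/20 + 84.4²/20) = -2.94
Welch–Satterthwaite df ≈ 31.50
p-value = P(T ≤ -2.94) ≈ 0.0031
Since p ≈ 0.0031 < α = 0.05, reject H0; the data support H1.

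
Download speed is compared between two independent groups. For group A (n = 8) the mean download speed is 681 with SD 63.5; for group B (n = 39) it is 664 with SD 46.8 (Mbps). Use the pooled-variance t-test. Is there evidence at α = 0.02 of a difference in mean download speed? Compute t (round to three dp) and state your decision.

t = 0.880; fail to reject H0

Let group 1 = group A, group 2 = group B. H0: μ_1 = μ_2; H1: μ_1 ≠ μ_2 (two-sample pooled-variance t-test, two-sided).
s_p² = [(8−1)·63.5² + (39−1)·46.8²]/(8+39−2) = 2476.77
t = (681 − 664)/√[2476.77·(1/8 + 1/39)] = 0.880
df = n₁ + n₂ − 2 = 45
Two-sided p-value ≈ 0.3835
Since p ≈ 0.3835 > α = 0.02, fail to reject H0; the data do not provide sufficient evidence against H0.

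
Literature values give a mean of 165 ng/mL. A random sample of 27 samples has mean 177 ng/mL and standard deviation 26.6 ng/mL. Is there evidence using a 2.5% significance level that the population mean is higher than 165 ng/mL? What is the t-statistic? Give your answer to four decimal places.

H0: μ = 165; H1: μ > 165 (one-sample t-test, right-tailed).
t = (x̄ − μ₀)/(s/√n) = (177 − 165)/(26.6/√27) = 2.3441
df = n − 1 = 26
p-value = P(T ≥ 2.3441) ≈ 0.0135
Since p ≈ 0.0135 < α = 0.025, reject H0; the data support H1.

2.3441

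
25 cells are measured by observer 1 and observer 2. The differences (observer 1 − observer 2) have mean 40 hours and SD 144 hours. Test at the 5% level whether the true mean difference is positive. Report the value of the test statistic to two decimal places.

H0: μ_d = 0; H1: μ_d > 0 (paired t-test on the differences, right-tailed).
t = d̄/(s_d/√n) = 40/(144/√25) = 1.39
df = n − 1 = 24
p-value = P(T ≥ 1.39) ≈ 0.089
Since p ≈ 0.089 > α = 0.05, fail to reject H0; the evidence is not statistically significant.

1.39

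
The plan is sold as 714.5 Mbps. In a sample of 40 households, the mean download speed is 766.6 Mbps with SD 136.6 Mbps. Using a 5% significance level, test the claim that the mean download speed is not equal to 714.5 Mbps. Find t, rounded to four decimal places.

H0: μ = 714.5; H1: μ ≠ 714.5 (one-sample t-test, two-sided).
t = (x̄ − μ₀)/(s/√n) = (766.6 − 714.5)/(136.6/√40) = 2.4122
df = n − 1 = 39
Two-sided p-value ≈ 0.021
Since p ≈ 0.021 < α = 0.05, reject H0; the evidence is statistically significant.

2.4122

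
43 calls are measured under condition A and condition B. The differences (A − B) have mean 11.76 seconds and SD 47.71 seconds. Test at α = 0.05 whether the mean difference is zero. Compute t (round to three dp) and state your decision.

H0: μ_d = 0; H1: μ_d ≠ 0 (paired t-test on the differences, two-sided).
t = d̄/(s_d/√n) = 11.76/(47.71/√43) = 1.616
df = n − 1 = 42
Two-sided p-value ≈ 0.1135
Since p ≈ 0.1135 > α = 0.05, fail to reject H0; the data do not provide sufficient evidence against H0.

t = 1.616; fail to reject H0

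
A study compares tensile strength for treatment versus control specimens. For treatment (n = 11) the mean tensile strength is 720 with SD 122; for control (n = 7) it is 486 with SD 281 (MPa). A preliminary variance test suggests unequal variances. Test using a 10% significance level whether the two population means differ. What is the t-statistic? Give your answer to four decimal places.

Let group 1 = treatment, group 2 = control. H0: μ_1 = μ_2; H1: μ_1 ≠ μ_2 (Welch's two-sample t-test, two-sided).
t = (x̄_1 − x̄_2)/√(s_1²/n_1 + s_2²/n_2) = (720 − 486)/√(122²/11 + 281²/7) = 2.0819
Welch–Satterthwaite df ≈ 7.46
Two-sided p-value ≈ 0.073
Since p ≈ 0.073 < α = 0.1, reject H0; the data support H1.

2.0819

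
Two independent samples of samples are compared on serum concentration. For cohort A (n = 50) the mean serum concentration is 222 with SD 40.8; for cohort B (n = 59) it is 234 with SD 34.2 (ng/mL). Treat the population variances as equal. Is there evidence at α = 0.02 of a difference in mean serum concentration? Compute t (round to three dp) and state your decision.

t = -1.671; fail to reject H0

Let group 1 = cohort A, group 2 = cohort B. H0: μ_1 = μ_2; H1: μ_1 ≠ μ_2 (two-sample pooled-variance t-test, two-sided).
s_p² = [(50−1)·40.8² + (59−1)·34.2²]/(50+59−2) = 1396.32
t = (222 − 234)/√[1396.32·(1/50 + 1/59)] = -1.671
df = n₁ + n₂ − 2 = 107
Two-sided p-value ≈ 0.098
Since p ≈ 0.098 > α = 0.02, fail to reject H0; the evidence is not statistically significant.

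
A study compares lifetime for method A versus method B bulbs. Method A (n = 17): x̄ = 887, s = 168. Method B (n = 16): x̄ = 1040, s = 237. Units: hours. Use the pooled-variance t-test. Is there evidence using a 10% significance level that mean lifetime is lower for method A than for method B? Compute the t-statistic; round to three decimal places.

-2.150

Let group 1 = method A, group 2 = method B. H0: μ_1 = μ_2; H1: μ_1 < μ_2 (two-sample pooled-variance t-test, left-tailed).
s_p² = [(17−1)·168² + (16−1)·237²]/(17+16−2) = 41745.8
t = (887 − 1040)/√[41745.8·(1/17 + 1/16)] = -2.150
df = n₁ + n₂ − 2 = 31
p-value = P(T ≤ -2.150) ≈ 0.020
Since p ≈ 0.020 < α = 0.1, reject H0; the data support H1.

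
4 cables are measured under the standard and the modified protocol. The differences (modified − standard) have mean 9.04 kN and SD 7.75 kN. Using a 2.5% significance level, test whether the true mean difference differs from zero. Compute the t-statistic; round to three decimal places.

2.333

H0: μ_d = 0; H1: μ_d ≠ 0 (paired t-test on the differences, two-sided).
t = d̄/(s_d/√n) = 9.04/(7.75/√4) = 2.333
df = n − 1 = 3
Two-sided p-value ≈ 0.1019
Since p ≈ 0.1019 > α = 0.025, fail to reject H0; the data do not provide sufficient evidence against H0.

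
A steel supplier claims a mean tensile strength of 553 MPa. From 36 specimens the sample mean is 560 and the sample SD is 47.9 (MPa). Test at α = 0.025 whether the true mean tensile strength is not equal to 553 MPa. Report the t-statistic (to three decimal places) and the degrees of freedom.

t = 0.877, df = 35

H0: μ = 553; H1: μ ≠ 553 (one-sample t-test, two-sided).
t = (x̄ − μ₀)/(s/√n) = (560 − 553)/(47.9/√36) = 0.877
df = n − 1 = 35
Two-sided p-value ≈ 0.387
Since p ≈ 0.387 > α = 0.025, fail to reject H0; the evidence is not statistically significant.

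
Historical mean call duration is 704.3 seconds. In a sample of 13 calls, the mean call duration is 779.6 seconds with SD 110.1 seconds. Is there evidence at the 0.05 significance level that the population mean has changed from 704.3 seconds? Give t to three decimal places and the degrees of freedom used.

t = 2.466, df = 12

H0: μ = 704.3; H1: μ ≠ 704.3 (one-sample t-test, two-sided).
t = (x̄ − μ₀)/(s/√n) = (779.6 − 704.3)/(110.1/√13) = 2.466
df = n − 1 = 12
Two-sided p-value ≈ 0.0297
Since p ≈ 0.0297 < α = 0.05, reject H0; the evidence is statistically significant.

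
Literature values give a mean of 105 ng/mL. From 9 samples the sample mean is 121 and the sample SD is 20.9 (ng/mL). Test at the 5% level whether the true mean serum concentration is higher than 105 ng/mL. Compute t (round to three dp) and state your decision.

H0: μ = 105; H1: μ > 105 (one-sample t-test, right-tailed).
t = (x̄ − μ₀)/(s/√n) = (121 − 105)/(20.9/√9) = 2.297
df = n − 1 = 8
p-value = P(T ≥ 2.297) ≈ 0.025
Since p ≈ 0.025 < α = 0.05, reject H0; the data support H1.

t = 2.297; reject H0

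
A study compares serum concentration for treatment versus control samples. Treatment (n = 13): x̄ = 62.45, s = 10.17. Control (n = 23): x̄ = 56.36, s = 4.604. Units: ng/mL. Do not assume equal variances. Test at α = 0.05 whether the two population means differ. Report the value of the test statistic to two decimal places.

Let group 1 = treatment, group 2 = control. H0: μ_1 = μ_2; H1: μ_1 ≠ μ_2 (Welch's two-sample t-test, two-sided).
t = (x̄_1 − x̄_2)/√(s_1²/n_1 + s_2²/n_2) = (62.45 − 56.36)/√(10.17²/13 + 4.604²/23) = 2.04
Welch–Satterthwaite df ≈ 14.83
Two-sided p-value ≈ 0.059
Since p ≈ 0.059 > α = 0.05, fail to reject H0; the evidence is not statistically significant.

2.04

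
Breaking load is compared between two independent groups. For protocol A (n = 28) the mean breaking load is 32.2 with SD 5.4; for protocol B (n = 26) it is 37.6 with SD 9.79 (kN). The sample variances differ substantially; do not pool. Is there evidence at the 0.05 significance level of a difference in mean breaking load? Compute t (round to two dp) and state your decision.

Let group 1 = protocol A, group 2 = protocol B. H0: μ_1 = μ_2; H1: μ_1 ≠ μ_2 (Welch's two-sample t-test, two-sided).
t = (x̄_1 − x̄_2)/√(s_1²/n_1 + s_2²/n_2) = (32.2 − 37.6)/√(5.4²/28 + 9.79²/26) = -2.48
Welch–Satterthwaite df ≈ 38.29
Two-sided p-value ≈ 0.018
Since p ≈ 0.018 < α = 0.05, reject H0; the evidence is statistically significant.

t = -2.48; reject H0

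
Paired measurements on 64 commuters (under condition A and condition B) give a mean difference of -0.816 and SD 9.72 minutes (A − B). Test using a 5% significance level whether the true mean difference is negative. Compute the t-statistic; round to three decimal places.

H0: μ_d = 0; H1: μ_d < 0 (paired t-test on the differences, left-tailed).
t = d̄/(s_d/√n) = -0.816/(9.72/√64) = -0.672
df = n − 1 = 63
p-value = P(T ≤ -0.672) ≈ 0.252
Since p ≈ 0.252 > α = 0.05, fail to reject H0; the evidence is not statistically significant.

-0.672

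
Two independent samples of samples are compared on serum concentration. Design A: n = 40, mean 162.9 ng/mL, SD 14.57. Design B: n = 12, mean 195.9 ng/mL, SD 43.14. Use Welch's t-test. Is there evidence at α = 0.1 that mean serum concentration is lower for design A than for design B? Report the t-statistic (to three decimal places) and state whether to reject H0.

t = -2.606; reject H0

Let group 1 = design A, group 2 = design B. H0: μ_1 = μ_2; H1: μ_1 < μ_2 (Welch's two-sample t-test, left-tailed).
t = (x̄_1 − x̄_2)/√(s_1²/n_1 + s_2²/n_2) = (162.9 − 195.9)/√(14.57²/40 + 43.14²/12) = -2.606
Welch–Satterthwaite df ≈ 11.76
p-value = P(T ≤ -2.606) ≈ 0.012
Since p ≈ 0.012 < α = 0.1, reject H0; the data support H1.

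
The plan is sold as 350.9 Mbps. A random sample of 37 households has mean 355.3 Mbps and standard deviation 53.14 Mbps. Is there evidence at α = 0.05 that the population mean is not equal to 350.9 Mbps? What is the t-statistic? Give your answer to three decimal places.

H0: μ = 350.9; H1: μ ≠ 350.9 (one-sample t-test, two-sided).
t = (x̄ − μ₀)/(s/√n) = (355.3 − 350.9)/(53.14/√37) = 0.504
df = n − 1 = 36
Two-sided p-value ≈ 0.6176
Since p ≈ 0.6176 > α = 0.05, fail to reject H0; the data do not provide sufficient evidence against H0.

0.504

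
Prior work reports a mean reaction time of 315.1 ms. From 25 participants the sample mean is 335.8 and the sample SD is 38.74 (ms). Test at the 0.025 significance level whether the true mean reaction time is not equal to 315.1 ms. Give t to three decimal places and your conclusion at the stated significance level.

t = 2.672; reject H0

H0: μ = 315.1; H1: μ ≠ 315.1 (one-sample t-test, two-sided).
t = (x̄ − μ₀)/(s/√n) = (335.8 − 315.1)/(38.74/√25) = 2.672
df = n − 1 = 24
Two-sided p-value ≈ 0.013
Since p ≈ 0.013 < α = 0.025, reject H0; the data support H1.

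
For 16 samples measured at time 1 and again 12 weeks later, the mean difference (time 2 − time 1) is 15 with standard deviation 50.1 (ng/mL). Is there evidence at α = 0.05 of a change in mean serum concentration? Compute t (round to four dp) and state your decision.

t = 1.1976; fail to reject H0

H0: μ_d = 0; H1: μ_d ≠ 0 (paired t-test on the differences, two-sided).
t = d̄/(s_d/√n) = 15/(50.1/√16) = 1.1976
df = n − 1 = 15
Two-sided p-value ≈ 0.2497
Since p ≈ 0.2497 > α = 0.05, fail to reject H0; the evidence is not statistically significant.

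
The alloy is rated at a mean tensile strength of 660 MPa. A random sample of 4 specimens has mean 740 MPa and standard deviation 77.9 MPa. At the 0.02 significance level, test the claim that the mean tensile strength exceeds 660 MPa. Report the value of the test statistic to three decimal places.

2.054

H0: μ = 660; H1: μ > 660 (one-sample t-test, right-tailed).
t = (x̄ − μ₀)/(s/√n) = (740 − 660)/(77.9/√4) = 2.054
df = n − 1 = 3
p-value = P(T ≥ 2.054) ≈ 0.066
Since p ≈ 0.066 > α = 0.02, fail to reject H0; the data do not provide sufficient evidence against H0.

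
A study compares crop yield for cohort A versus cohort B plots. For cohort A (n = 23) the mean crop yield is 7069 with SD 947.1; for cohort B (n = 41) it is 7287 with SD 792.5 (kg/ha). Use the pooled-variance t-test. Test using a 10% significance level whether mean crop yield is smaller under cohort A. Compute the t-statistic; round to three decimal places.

Let group 1 = cohort A, group 2 = cohort B. H0: μ_1 = μ_2; H1: μ_1 < μ_2 (two-sample pooled-variance t-test, left-tailed).
s_p² = [(23−1)·947.1² + (41−1)·792.5²]/(23+41−2) = 723487
t = (7069 − 7287)/√[723487·(1/23 + 1/41)] = -0.984
df = n₁ + n₂ − 2 = 62
p-value = P(T ≤ -0.984) ≈ 0.1645
Since p ≈ 0.1645 > α = 0.1, fail to reject H0; the evidence is not statistically significant.

-0.984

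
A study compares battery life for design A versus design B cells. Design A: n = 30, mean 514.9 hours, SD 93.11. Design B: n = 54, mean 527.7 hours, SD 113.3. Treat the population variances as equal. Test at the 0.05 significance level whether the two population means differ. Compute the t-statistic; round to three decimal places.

Let group 1 = design A, group 2 = design B. H0: μ_1 = μ_2; H1: μ_1 ≠ μ_2 (two-sample pooled-variance t-test, two-sided).
s_p² = [(30−1)·93.11² + (54−1)·113.3²]/(30+54−2) = 11363
t = (514.9 − 527.7)/√[11363·(1/30 + 1/54)] = -0.527
df = n₁ + n₂ − 2 = 82
Two-sided p-value ≈ 0.5994
Since p ≈ 0.5994 > α = 0.05, fail to reject H0; the evidence is not statistically significant.

-0.527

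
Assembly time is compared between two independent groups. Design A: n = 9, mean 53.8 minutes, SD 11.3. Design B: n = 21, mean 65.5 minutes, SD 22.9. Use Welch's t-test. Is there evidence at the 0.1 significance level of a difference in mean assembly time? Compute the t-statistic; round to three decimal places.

-1.870

Let group 1 = design A, group 2 = design B. H0: μ_1 = μ_2; H1: μ_1 ≠ μ_2 (Welch's two-sample t-test, two-sided).
t = (x̄_1 − x̄_2)/√(s_1²/n_1 + s_2²/n_2) = (53.8 − 65.5)/√(11.3²/9 + 22.9²/21) = -1.870
Welch–Satterthwaite df ≈ 27.22
Two-sided p-value ≈ 0.0723
Since p ≈ 0.0723 < α = 0.1, reject H0; the evidence is statistically significant.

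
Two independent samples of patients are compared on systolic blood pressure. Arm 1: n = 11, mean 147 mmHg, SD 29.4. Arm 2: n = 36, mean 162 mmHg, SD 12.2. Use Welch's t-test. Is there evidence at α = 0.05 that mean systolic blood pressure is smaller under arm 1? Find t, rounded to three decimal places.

Let group 1 = arm 1, group 2 = arm 2. H0: μ_1 = μ_2; H1: μ_1 < μ_2 (Welch's two-sample t-test, left-tailed).
t = (x̄_1 − x̄_2)/√(s_1²/n_1 + s_2²/n_2) = (147 − 162)/√(29.4²/11 + 12.2²/36) = -1.649
Welch–Satterthwaite df ≈ 11.07
p-value = P(T ≤ -1.649) ≈ 0.064
Since p ≈ 0.064 > α = 0.05, fail to reject H0; the evidence is not statistically significant.

-1.649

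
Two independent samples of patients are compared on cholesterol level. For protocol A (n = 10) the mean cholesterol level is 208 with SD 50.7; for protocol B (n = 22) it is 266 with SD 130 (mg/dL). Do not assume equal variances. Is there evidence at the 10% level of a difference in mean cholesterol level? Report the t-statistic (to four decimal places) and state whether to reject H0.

t = -1.8114; reject H0

Let group 1 = protocol A, group 2 = protocol B. H0: μ_1 = μ_2; H1: μ_1 ≠ μ_2 (Welch's two-sample t-test, two-sided).
t = (x̄_1 − x̄_2)/√(s_1²/n_1 + s_2²/n_2) = (208 − 266)/√(50.7²/10 + 130²/22) = -1.8114
Welch–Satterthwaite df ≈ 29.66
Two-sided p-value ≈ 0.080
Since p ≈ 0.080 < α = 0.1, reject H0; the data support H1.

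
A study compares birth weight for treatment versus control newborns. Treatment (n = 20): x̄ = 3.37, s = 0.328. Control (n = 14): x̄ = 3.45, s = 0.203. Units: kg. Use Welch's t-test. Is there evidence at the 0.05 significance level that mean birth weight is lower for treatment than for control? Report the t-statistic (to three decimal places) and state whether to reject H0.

Let group 1 = treatment, group 2 = control. H0: μ_1 = μ_2; H1: μ_1 < μ_2 (Welch's two-sample t-test, left-tailed).
t = (x̄_1 − x̄_2)/√(s_1²/n_1 + s_2²/n_2) = (3.37 − 3.45)/√(0.328²/20 + 0.203²/14) = -0.877
Welch–Satterthwaite df ≈ 31.64
p-value = P(T ≤ -0.877) ≈ 0.194
Since p ≈ 0.194 > α = 0.05, fail to reject H0; the evidence is not statistically significant.

t = -0.877; fail to reject H0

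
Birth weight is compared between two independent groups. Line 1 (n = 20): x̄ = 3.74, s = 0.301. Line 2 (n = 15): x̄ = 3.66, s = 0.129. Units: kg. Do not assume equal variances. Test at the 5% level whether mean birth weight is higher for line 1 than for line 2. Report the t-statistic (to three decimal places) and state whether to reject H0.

Let group 1 = line 1, group 2 = line 2. H0: μ_1 = μ_2; H1: μ_1 > μ_2 (Welch's two-sample t-test, right-tailed).
t = (x̄_1 − x̄_2)/√(s_1²/n_1 + s_2²/n_2) = (3.74 − 3.66)/√(0.301²/20 + 0.129²/15) = 1.065
Welch–Satterthwaite df ≈ 27.23
p-value = P(T ≥ 1.065) ≈ 0.148
Since p ≈ 0.148 > α = 0.05, fail to reject H0; the data do not provide sufficient evidence against H0.

t = 1.065; fail to reject H0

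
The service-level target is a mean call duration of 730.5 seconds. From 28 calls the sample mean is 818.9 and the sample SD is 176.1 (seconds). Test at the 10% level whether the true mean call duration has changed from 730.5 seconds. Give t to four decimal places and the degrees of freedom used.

H0: μ = 730.5; H1: μ ≠ 730.5 (one-sample t-test, two-sided).
t = (x̄ − μ₀)/(s/√n) = (818.9 − 730.5)/(176.1/√28) = 2.6563
df = n − 1 = 27
Two-sided p-value ≈ 0.013
Since p ≈ 0.013 < α = 0.1, reject H0; the evidence is statistically significant.

t = 2.6563, df = 27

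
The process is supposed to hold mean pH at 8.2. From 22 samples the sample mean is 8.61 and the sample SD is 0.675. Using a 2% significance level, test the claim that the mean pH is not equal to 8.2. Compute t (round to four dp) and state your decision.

H0: μ = 8.2; H1: μ ≠ 8.2 (one-sample t-test, two-sided).
t = (x̄ − μ₀)/(s/√n) = (8.61 − 8.2)/(0.675/√22) = 2.8490
df = n − 1 = 21
Two-sided p-value ≈ 0.0096
Since p ≈ 0.0096 < α = 0.02, reject H0; the data support H1.

t = 2.8490; reject H0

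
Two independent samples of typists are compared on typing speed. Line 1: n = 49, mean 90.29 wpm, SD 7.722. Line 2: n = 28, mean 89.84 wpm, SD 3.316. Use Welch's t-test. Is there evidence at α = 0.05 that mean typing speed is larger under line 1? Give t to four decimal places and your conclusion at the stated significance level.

t = 0.3547; fail to reject H0

Let group 1 = line 1, group 2 = line 2. H0: μ_1 = μ_2; H1: μ_1 > μ_2 (Welch's two-sample t-test, right-tailed).
t = (x̄_1 − x̄_2)/√(s_1²/n_1 + s_2²/n_2) = (90.29 − 89.84)/√(7.722²/49 + 3.316²/28) = 0.3547
Welch–Satterthwaite df ≈ 70.86
p-value = P(T ≥ 0.3547) ≈ 0.3619
Since p ≈ 0.3619 > α = 0.05, fail to reject H0; the data do not provide sufficient evidence against H0.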